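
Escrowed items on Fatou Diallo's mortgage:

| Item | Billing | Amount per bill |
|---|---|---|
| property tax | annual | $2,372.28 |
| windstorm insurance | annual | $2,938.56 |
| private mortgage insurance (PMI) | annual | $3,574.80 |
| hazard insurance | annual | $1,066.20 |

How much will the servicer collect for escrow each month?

Property tax — $2,372.28 per year
Windstorm insurance — $2,938.56 per year
Private mortgage insurance (PMI) — $3,574.80 per year
Hazard insurance — $1,066.20 per year
Annual escrow total = $9,951.84
Monthly escrow = $9,951.84 ÷ 12 = $829.32

$829.32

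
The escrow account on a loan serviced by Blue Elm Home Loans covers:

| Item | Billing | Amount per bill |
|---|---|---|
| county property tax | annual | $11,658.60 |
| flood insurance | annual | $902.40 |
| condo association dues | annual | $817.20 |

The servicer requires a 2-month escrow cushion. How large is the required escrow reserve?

$2,229.70

County property tax — $11,658.60/yr
Flood insurance — $902.40/yr
Condo association dues — $817.20/yr
Combined annual = $11,658.60 + $902.40 + $817.20 = $13,378.20
Base monthly escrow = $13,378.20 / 12 = $1,114.85
Required cushion = 2 × $1,114.85 = $2,229.70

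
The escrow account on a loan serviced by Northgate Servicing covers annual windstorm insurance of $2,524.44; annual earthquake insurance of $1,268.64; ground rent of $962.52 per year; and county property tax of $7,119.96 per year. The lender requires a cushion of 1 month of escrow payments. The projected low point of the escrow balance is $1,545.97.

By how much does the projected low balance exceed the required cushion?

Windstorm insurance — $2,524.44
Earthquake insurance — $1,268.64
Ground rent — $962.52
County property tax — $7,119.96
Total annual escrow = $11,875.56
Monthly = $11,875.56 ÷ 12 = $989.63
Required cushion = 1 × $989.63 = $989.63
Surplus = $1,545.97 − $989.63 = $556.34

$556.34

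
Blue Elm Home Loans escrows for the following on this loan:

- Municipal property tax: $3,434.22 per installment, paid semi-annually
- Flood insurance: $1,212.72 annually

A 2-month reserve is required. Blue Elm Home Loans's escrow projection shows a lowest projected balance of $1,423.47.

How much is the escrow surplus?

Municipal property tax — $3,434.22 × 2 = $6,868.44
Flood insurance — $1,212.72
Total annual escrow = $6,868.44 + $1,212.72 = $8,081.16
Base monthly escrow = $8,081.16 / 12 = $673.43
Required cushion = 2 × $673.43 = $1,346.86
Excess over cushion: $1,423.47 − $1,346.86 = $76.61

$76.61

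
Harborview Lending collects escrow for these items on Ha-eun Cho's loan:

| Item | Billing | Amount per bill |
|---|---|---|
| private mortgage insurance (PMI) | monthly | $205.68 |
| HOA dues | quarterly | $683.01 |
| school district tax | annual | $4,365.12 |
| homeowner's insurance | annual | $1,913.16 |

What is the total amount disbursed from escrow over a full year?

Private mortgage insurance (PMI): $205.68 × 12 = $2,468.16
HOA dues: $683.01 × 4 = $2,732.04
School district tax: $4,365.12
Homeowner's insurance: $1,913.16
Total annual escrow = $2,468.16 + $2,732.04 + $4,365.12 + $1,913.16 = $11,478.48

$11,478.48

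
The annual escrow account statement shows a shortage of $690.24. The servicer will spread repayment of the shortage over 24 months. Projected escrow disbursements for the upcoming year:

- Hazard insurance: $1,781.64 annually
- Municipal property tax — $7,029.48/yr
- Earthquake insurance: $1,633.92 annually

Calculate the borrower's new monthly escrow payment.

$899.18

Hazard insurance: $1,781.64 per year
Municipal property tax: $7,029.48 per year
Earthquake insurance: $1,633.92 per year
Total annual escrow = $10,445.04
Monthly = $10,445.04 / 12 = $870.42
Shortage spread = $690.24 ÷ 24 = $28.76/mo
New monthly escrow = $870.42 + $28.76 = $899.18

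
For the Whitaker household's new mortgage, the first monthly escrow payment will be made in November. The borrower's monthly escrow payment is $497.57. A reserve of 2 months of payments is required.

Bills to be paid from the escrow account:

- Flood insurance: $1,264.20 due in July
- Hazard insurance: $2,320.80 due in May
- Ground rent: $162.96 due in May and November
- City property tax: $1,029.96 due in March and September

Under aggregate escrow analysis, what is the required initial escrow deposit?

$1,492.71

Cushion = 2 × $497.57 = $995.14
Trial balance (start $0, +$497.57 each month, − disbursements):
  Nov: +$497.57 − $162.96 → $334.61
  Dec: +$497.57 → $832.18
  Jan: +$497.57 → $1,329.75
  Feb: +$497.57 → $1,827.32
  Mar: +$497.57 − $1,029.96 → $1,294.93
  Apr: +$497.57 → $1,792.50
  May: +$497.57 − $2,483.76 → -$193.69
  Jun: +$497.57 → $303.88
  Jul: +$497.57 − $1,264.20 → -$462.75
  Aug: +$497.57 → $34.82
  Sep: +$497.57 − $1,029.96 → -$497.57
  Oct: +$497.57 → $0.00
Lowest trial balance = -$497.57 (Sep)
Initial deposit = cushion − low point = $995.14 − (-$497.57) = $1,492.71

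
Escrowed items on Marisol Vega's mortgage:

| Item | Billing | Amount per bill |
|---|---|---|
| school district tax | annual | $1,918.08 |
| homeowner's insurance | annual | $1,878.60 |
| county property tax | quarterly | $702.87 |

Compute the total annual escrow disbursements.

School district tax — $1,918.08 annually
Homeowner's insurance — $1,878.60 annually
County property tax — $702.87 × 4 = $2,811.48 annually
Combined annual = $6,608.16

$6,608.16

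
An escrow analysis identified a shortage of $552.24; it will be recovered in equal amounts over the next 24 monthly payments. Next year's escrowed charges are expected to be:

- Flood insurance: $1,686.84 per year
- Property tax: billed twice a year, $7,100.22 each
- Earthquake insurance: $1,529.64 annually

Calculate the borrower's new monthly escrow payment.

$1,474.42

Flood insurance: $1,686.84 per year
Property tax: $7,100.22 × 2 = $14,200.44 per year
Earthquake insurance: $1,529.64 per year
Total annual escrow = $1,686.84 + $14,200.44 + $1,529.64 = $17,416.92
Monthly escrow = $17,416.92 / 12 = $1,451.41
Monthly shortage recovery: $552.24 ÷ 24 = $23.01
Adjusted monthly = $1,451.41 + $23.01 = $1,474.42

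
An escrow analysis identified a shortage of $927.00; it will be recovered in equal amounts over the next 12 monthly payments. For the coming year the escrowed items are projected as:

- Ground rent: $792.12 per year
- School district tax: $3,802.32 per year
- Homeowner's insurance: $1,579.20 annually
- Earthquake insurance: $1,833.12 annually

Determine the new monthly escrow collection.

$744.48

Ground rent — $792.12 annually
School district tax — $3,802.32 annually
Homeowner's insurance — $1,579.20 annually
Earthquake insurance — $1,833.12 annually
Total per year = $792.12 + $3,802.32 + $1,579.20 + $1,833.12 = $8,006.76
Monthly escrow = $8,006.76 / 12 = $667.23
Monthly shortage recovery: $927.00 / 12 = $77.25
New monthly escrow = $667.23 + $77.25 = $744.48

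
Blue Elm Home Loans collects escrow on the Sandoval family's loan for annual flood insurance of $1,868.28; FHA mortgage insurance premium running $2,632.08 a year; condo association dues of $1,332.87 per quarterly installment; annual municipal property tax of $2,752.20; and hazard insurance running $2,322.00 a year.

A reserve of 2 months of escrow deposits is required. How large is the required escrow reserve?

Flood insurance = $1,868.28 per year
FHA mortgage insurance premium = $2,632.08 per year
Condo association dues = $1,332.87 × 4 = $5,331.48 per year
Municipal property tax = $2,752.20 per year
Hazard insurance = $2,322.00 per year
Annual escrow total = $1,868.28 + $2,632.08 + $5,331.48 + $2,752.20 + $2,322.00 = $14,906.04
Base monthly escrow = $14,906.04 / 12 = $1,242.17
Cushion = 2 × $1,242.17 = $2,484.34

$2,484.34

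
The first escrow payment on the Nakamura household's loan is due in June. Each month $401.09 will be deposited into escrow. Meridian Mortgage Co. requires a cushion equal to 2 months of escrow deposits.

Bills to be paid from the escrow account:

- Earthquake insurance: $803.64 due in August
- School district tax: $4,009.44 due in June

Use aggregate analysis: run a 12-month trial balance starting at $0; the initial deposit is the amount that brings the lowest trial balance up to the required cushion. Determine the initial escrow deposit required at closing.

Cushion = 2 × $401.09 = $802.18
Trial balance (start $0, +$401.09 each month, − disbursements):
  Jun: +$401.09 − $4,009.44 → -$3,608.35
  Jul: +$401.09 → -$3,207.26
  Aug: +$401.09 − $803.64 → -$3,609.81
  Sep: +$401.09 → -$3,208.72
  Oct: +$401.09 → -$2,807.63
  Nov: +$401.09 → -$2,406.54
  Dec: +$401.09 → -$2,005.45
  Jan: +$401.09 → -$1,604.36
  Feb: +$401.09 → -$1,203.27
  Mar: +$401.09 → -$802.18
  Apr: +$401.09 → -$401.09
  May: +$401.09 → $0.00
Lowest trial balance = -$3,609.81 (Aug)
Initial deposit = cushion − low point = $802.18 − (-$3,609.81) = $4,411.99

$4,411.99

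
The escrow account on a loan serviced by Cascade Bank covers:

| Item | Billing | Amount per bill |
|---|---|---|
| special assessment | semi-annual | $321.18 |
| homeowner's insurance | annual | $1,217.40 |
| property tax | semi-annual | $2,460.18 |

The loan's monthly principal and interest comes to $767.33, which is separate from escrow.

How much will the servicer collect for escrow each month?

Special assessment — $321.18 × 2 = $642.36/yr
Homeowner's insurance — $1,217.40/yr
Property tax — $2,460.18 × 2 = $4,920.36/yr
Total per year = $642.36 + $1,217.40 + $4,920.36 = $6,780.12
Base monthly escrow = $6,780.12 / 12 = $565.01

$565.01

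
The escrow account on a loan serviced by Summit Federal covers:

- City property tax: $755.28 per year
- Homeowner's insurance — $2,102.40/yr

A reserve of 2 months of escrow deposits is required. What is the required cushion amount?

City property tax = $755.28 annually
Homeowner's insurance = $2,102.40 annually
Annual escrow total = $755.28 + $2,102.40 = $2,857.68
Per month = $2,857.68 / 12 = $238.14
Required cushion = 2 × $238.14 = $476.28

$476.28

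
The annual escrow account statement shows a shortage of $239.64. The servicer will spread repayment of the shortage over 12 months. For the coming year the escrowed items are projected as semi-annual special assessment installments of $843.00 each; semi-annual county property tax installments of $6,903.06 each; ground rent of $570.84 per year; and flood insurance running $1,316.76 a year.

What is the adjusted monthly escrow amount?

Special assessment = $843.00 × 2 = $1,686.00 per year
County property tax = $6,903.06 × 2 = $13,806.12 per year
Ground rent = $570.84 per year
Flood insurance = $1,316.76 per year
Combined annual = $17,379.72
Base monthly escrow = $17,379.72 / 12 = $1,448.31
Monthly shortage recovery: $239.64 ÷ 12 = $19.97
Adjusted monthly = $1,448.31 + $19.97 = $1,468.28

$1,468.28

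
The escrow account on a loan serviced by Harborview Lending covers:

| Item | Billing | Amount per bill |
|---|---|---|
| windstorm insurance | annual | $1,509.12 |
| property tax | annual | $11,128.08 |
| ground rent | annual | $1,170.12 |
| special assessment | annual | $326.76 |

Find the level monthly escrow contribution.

$1,177.84

Windstorm insurance = $1,509.12 per year
Property tax = $11,128.08 per year
Ground rent = $1,170.12 per year
Special assessment = $326.76 per year
Total annual escrow = $1,509.12 + $11,128.08 + $1,170.12 + $326.76 = $14,134.08
Monthly = $14,134.08 ÷ 12 = $1,177.84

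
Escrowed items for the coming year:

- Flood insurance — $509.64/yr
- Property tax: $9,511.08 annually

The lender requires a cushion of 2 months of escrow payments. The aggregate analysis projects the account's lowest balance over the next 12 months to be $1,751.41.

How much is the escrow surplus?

$81.29

Flood insurance = $509.64 annually
Property tax = $9,511.08 annually
Annual escrow total = $10,020.72
Base monthly escrow = $10,020.72 / 12 = $835.06
Cushion = 2 × $835.06 = $1,670.12
Excess over cushion: $1,751.41 − $1,670.12 = $81.29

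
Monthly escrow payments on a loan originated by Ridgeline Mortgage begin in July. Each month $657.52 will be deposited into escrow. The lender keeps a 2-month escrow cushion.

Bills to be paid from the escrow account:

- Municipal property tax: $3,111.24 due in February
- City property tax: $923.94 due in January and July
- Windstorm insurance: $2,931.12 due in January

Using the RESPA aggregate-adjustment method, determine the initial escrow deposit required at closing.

Cushion = 2 × $657.52 = $1,315.04
Trial balance (start $0, +$657.52 each month, − disbursements):
  Jul: +$657.52 − $923.94 → -$266.42
  Aug: +$657.52 → $391.10
  Sep: +$657.52 → $1,048.62
  Oct: +$657.52 → $1,706.14
  Nov: +$657.52 → $2,363.66
  Dec: +$657.52 → $3,021.18
  Jan: +$657.52 − $3,855.06 → -$176.36
  Feb: +$657.52 − $3,111.24 → -$2,630.08
  Mar: +$657.52 → -$1,972.56
  Apr: +$657.52 → -$1,315.04
  May: +$657.52 → -$657.52
  Jun: +$657.52 → $0.00
Lowest trial balance = -$2,630.08 (Feb)
Initial deposit = cushion − low point = $1,315.04 − (-$2,630.08) = $3,945.12

$3,945.12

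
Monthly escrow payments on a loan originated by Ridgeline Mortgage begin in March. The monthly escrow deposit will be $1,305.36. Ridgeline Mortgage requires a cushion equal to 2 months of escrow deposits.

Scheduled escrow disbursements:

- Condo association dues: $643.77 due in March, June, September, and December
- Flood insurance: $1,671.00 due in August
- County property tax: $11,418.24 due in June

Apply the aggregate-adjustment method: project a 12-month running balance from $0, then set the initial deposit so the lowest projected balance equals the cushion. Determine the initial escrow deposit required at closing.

$10,095.06

Cushion = 2 × $1,305.36 = $2,610.72
Trial balance (start $0, +$1,305.36 each month, − disbursements):
  Mar: +$1,305.36 − $643.77 → $661.59
  Apr: +$1,305.36 → $1,966.95
  May: +$1,305.36 → $3,272.31
  Jun: +$1,305.36 − $12,062.01 → -$7,484.34
  Jul: +$1,305.36 → -$6,178.98
  Aug: +$1,305.36 − $1,671.00 → -$6,544.62
  Sep: +$1,305.36 − $643.77 → -$5,883.03
  Oct: +$1,305.36 → -$4,577.67
  Nov: +$1,305.36 → -$3,272.31
  Dec: +$1,305.36 − $643.77 → -$2,610.72
  Jan: +$1,305.36 → -$1,305.36
  Feb: +$1,305.36 → $0.00
Lowest trial balance = -$7,484.34 (Jun)
Initial deposit = cushion − low point = $2,610.72 − (-$7,484.34) = $10,095.06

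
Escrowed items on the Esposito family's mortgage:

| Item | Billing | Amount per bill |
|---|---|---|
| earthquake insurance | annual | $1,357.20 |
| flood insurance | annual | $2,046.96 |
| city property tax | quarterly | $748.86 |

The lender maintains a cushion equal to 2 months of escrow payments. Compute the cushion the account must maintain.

Earthquake insurance — $1,357.20 annually
Flood insurance — $2,046.96 annually
City property tax — $748.86 × 4 = $2,995.44 annually
Total annual escrow = $1,357.20 + $2,046.96 + $2,995.44 = $6,399.60
Base monthly escrow = $6,399.60 / 12 = $533.30
Reserve = 2 × $533.30 = $1,066.60

$1,066.60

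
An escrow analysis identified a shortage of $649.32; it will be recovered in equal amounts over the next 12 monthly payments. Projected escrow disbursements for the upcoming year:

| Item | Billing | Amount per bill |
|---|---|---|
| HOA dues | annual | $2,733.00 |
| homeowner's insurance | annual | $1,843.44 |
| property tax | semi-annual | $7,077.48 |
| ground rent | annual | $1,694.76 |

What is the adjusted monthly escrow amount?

HOA dues: $2,733.00 per year
Homeowner's insurance: $1,843.44 per year
Property tax: $7,077.48 × 2 = $14,154.96 per year
Ground rent: $1,694.76 per year
Annual escrow total = $20,426.16
Monthly escrow = $20,426.16 ÷ 12 = $1,702.18
Shortage per month = $649.32 / 12 = $54.11
Adjusted monthly = $1,702.18 + $54.11 = $1,756.29

$1,756.29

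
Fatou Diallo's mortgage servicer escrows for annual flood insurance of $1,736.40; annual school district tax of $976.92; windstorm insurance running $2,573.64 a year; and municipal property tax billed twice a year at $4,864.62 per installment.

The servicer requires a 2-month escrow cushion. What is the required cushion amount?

Flood insurance — $1,736.40
School district tax — $976.92
Windstorm insurance — $2,573.64
Municipal property tax — $4,864.62 × 2 = $9,729.24
Total per year = $15,016.20
Monthly escrow = $15,016.20 / 12 = $1,251.35
Reserve = 2 × $1,251.35 = $2,502.70

$2,502.70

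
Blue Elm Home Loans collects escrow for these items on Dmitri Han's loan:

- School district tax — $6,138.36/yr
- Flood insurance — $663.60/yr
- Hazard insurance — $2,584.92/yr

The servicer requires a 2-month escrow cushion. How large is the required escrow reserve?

$1,564.48

School district tax: $6,138.36 per year
Flood insurance: $663.60 per year
Hazard insurance: $2,584.92 per year
Combined annual = $9,386.88
Base monthly escrow = $9,386.88 / 12 = $782.24
Cushion = 2 × $782.24 = $1,564.48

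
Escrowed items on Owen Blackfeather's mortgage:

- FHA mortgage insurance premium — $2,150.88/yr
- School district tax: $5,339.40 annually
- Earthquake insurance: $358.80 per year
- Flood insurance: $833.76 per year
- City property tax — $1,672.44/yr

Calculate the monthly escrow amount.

$862.94

FHA mortgage insurance premium = $2,150.88/yr
School district tax = $5,339.40/yr
Earthquake insurance = $358.80/yr
Flood insurance = $833.76/yr
City property tax = $1,672.44/yr
Total annual escrow = $2,150.88 + $5,339.40 + $358.80 + $833.76 + $1,672.44 = $10,355.28
Monthly = $10,355.28 ÷ 12 = $862.94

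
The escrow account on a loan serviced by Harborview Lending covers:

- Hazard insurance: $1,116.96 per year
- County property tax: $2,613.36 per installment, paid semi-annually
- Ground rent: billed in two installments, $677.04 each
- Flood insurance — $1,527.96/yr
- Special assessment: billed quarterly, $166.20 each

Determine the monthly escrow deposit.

$824.21

Hazard insurance = $1,116.96 per year
County property tax = $2,613.36 × 2 = $5,226.72 per year
Ground rent = $677.04 × 2 = $1,354.08 per year
Flood insurance = $1,527.96 per year
Special assessment = $166.20 × 4 = $664.80 per year
Combined annual = $1,116.96 + $5,226.72 + $1,354.08 + $1,527.96 + $664.80 = $9,890.52
Base monthly escrow = $9,890.52 ÷ 12 = $824.21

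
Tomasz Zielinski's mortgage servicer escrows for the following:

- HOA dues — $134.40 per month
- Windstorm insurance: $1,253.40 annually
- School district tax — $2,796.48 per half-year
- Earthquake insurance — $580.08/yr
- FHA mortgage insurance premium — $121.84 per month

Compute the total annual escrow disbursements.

HOA dues — $134.40 × 12 = $1,612.80 annually
Windstorm insurance — $1,253.40 annually
School district tax — $2,796.48 × 2 = $5,592.96 annually
Earthquake insurance — $580.08 annually
FHA mortgage insurance premium — $121.84 × 12 = $1,462.08 annually
Annual escrow total = $10,501.32

$10,501.32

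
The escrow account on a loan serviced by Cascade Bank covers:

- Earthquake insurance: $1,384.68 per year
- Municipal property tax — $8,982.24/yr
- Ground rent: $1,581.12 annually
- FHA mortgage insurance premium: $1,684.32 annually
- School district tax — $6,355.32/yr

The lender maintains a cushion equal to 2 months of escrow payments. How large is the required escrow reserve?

$3,331.28

Earthquake insurance: $1,384.68 per year
Municipal property tax: $8,982.24 per year
Ground rent: $1,581.12 per year
FHA mortgage insurance premium: $1,684.32 per year
School district tax: $6,355.32 per year
Total per year = $1,384.68 + $8,982.24 + $1,581.12 + $1,684.32 + $6,355.32 = $19,987.68
Per month = $19,987.68 ÷ 12 = $1,665.64
Reserve = 2 × $1,665.64 = $3,331.28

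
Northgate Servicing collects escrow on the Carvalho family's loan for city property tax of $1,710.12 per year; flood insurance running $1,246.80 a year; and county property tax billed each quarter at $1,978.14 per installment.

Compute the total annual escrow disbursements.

City property tax = $1,710.12 annually
Flood insurance = $1,246.80 annually
County property tax = $1,978.14 × 4 = $7,912.56 annually
Total per year = $1,710.12 + $1,246.80 + $7,912.56 = $10,869.48

$10,869.48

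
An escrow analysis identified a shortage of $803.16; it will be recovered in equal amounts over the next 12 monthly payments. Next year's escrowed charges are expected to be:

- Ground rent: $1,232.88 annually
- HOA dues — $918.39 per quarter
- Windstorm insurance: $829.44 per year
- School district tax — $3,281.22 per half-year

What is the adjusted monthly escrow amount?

Ground rent: $1,232.88 per year
HOA dues: $918.39 × 4 = $3,673.56 per year
Windstorm insurance: $829.44 per year
School district tax: $3,281.22 × 2 = $6,562.44 per year
Total per year = $1,232.88 + $3,673.56 + $829.44 + $6,562.44 = $12,298.32
Monthly escrow = $12,298.32 ÷ 12 = $1,024.86
Shortage per month = $803.16 ÷ 12 = $66.93
New monthly escrow = $1,024.86 + $66.93 = $1,091.79

$1,091.79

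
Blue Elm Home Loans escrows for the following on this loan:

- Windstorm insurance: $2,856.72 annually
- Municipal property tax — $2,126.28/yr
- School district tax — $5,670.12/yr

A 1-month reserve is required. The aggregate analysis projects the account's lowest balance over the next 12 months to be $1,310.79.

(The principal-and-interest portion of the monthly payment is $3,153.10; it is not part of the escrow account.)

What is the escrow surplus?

$423.03

Windstorm insurance = $2,856.72
Municipal property tax = $2,126.28
School district tax = $5,670.12
Yearly total = $2,856.72 + $2,126.28 + $5,670.12 = $10,653.12
Monthly escrow = $10,653.12 ÷ 12 = $887.76
Cushion = 1 × $887.76 = $887.76
Excess over cushion: $1,310.79 − $887.76 = $423.03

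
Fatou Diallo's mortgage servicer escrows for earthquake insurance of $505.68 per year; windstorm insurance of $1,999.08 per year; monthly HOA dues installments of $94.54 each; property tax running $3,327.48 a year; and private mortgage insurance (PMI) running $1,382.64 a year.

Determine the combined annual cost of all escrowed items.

Earthquake insurance = $505.68
Windstorm insurance = $1,999.08
HOA dues = $94.54 × 12 = $1,134.48
Property tax = $3,327.48
Private mortgage insurance (PMI) = $1,382.64
Total per year = $8,349.36

$8,349.36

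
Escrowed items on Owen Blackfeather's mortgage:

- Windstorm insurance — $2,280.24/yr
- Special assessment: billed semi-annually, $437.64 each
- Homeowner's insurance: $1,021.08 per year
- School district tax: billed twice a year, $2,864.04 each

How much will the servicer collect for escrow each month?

Windstorm insurance — $2,280.24/yr
Special assessment — $437.64 × 2 = $875.28/yr
Homeowner's insurance — $1,021.08/yr
School district tax — $2,864.04 × 2 = $5,728.08/yr
Combined annual = $2,280.24 + $875.28 + $1,021.08 + $5,728.08 = $9,904.68
Base monthly escrow = $9,904.68 / 12 = $825.39

$825.39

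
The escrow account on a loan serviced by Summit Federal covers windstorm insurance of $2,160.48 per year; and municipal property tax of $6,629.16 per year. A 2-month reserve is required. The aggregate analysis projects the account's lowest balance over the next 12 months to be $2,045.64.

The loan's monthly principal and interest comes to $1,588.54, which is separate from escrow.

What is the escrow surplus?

Windstorm insurance: $2,160.48 annually
Municipal property tax: $6,629.16 annually
Total annual escrow = $8,789.64
Monthly escrow = $8,789.64 ÷ 12 = $732.47
Cushion = 2 × $732.47 = $1,464.94
Surplus = $2,045.64 − $1,464.94 = $580.70

$580.70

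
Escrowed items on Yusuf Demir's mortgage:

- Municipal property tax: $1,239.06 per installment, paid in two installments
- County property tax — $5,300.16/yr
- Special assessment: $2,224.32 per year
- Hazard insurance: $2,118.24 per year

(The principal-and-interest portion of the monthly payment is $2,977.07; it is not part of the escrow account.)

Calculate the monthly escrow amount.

$1,010.07

Municipal property tax = $1,239.06 × 2 = $2,478.12 per year
County property tax = $5,300.16 per year
Special assessment = $2,224.32 per year
Hazard insurance = $2,118.24 per year
Yearly total = $12,120.84
Per month = $12,120.84 ÷ 12 = $1,010.07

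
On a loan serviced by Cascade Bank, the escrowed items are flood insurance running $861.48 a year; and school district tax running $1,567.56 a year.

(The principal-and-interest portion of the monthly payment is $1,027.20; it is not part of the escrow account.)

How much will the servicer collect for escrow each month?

$202.42

Flood insurance — $861.48 per year
School district tax — $1,567.56 per year
Yearly total = $861.48 + $1,567.56 = $2,429.04
Monthly = $2,429.04 / 12 = $202.42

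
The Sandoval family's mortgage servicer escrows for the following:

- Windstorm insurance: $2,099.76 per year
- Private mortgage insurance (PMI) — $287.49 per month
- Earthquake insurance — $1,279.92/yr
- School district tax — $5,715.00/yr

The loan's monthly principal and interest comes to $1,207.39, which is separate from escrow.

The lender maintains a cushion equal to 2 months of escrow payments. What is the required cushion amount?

$2,090.76

Windstorm insurance — $2,099.76/yr
Private mortgage insurance (PMI) — $287.49 × 12 = $3,449.88/yr
Earthquake insurance — $1,279.92/yr
School district tax — $5,715.00/yr
Yearly total = $2,099.76 + $3,449.88 + $1,279.92 + $5,715.00 = $12,544.56
Base monthly escrow = $12,544.56 ÷ 12 = $1,045.38
Required cushion = 2 × $1,045.38 = $2,090.76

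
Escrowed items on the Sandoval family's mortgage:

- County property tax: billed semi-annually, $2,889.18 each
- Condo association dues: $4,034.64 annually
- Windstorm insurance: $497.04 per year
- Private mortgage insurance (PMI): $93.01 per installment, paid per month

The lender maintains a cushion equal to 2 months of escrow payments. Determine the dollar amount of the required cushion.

$1,904.36

County property tax — $2,889.18 × 2 = $5,778.36 annually
Condo association dues — $4,034.64 annually
Windstorm insurance — $497.04 annually
Private mortgage insurance (PMI) — $93.01 × 12 = $1,116.12 annually
Combined annual = $5,778.36 + $4,034.64 + $497.04 + $1,116.12 = $11,426.16
Monthly escrow = $11,426.16 ÷ 12 = $952.18
Required cushion = 2 × $952.18 = $1,904.36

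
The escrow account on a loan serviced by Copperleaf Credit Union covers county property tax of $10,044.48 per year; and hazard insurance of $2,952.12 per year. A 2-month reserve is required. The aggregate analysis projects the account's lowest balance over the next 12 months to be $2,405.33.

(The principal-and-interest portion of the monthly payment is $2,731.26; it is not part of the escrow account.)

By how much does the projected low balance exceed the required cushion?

County property tax — $10,044.48 per year
Hazard insurance — $2,952.12 per year
Total annual escrow = $10,044.48 + $2,952.12 = $12,996.60
Base monthly escrow = $12,996.60 / 12 = $1,083.05
Required reserve = 2 × $1,083.05 = $2,166.10
Excess over cushion: $2,405.33 − $2,166.10 = $239.23

$239.23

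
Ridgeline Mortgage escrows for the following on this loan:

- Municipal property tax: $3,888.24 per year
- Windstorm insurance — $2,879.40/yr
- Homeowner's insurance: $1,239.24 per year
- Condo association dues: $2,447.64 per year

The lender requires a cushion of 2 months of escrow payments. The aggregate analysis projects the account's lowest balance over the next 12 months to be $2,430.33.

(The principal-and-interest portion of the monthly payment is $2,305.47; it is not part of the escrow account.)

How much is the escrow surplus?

Municipal property tax = $3,888.24 per year
Windstorm insurance = $2,879.40 per year
Homeowner's insurance = $1,239.24 per year
Condo association dues = $2,447.64 per year
Total annual escrow = $10,454.52
Monthly escrow = $10,454.52 ÷ 12 = $871.21
Required cushion = 2 × $871.21 = $1,742.42
Surplus = $2,430.33 − $1,742.42 = $687.91

$687.91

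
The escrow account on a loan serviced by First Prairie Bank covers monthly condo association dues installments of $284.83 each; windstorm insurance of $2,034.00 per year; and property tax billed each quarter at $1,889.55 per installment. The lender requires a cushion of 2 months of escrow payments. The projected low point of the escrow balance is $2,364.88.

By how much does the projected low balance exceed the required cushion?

$196.52

Condo association dues = $284.83 × 12 = $3,417.96
Windstorm insurance = $2,034.00
Property tax = $1,889.55 × 4 = $7,558.20
Yearly total = $3,417.96 + $2,034.00 + $7,558.20 = $13,010.16
Monthly = $13,010.16 ÷ 12 = $1,084.18
Cushion = 2 × $1,084.18 = $2,168.36
Surplus = $2,364.88 − $2,168.36 = $196.52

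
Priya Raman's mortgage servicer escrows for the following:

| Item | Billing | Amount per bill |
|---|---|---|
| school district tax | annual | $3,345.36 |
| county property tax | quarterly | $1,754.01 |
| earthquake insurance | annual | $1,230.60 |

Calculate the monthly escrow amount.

$966.00

School district tax: $3,345.36 annually
County property tax: $1,754.01 × 4 = $7,016.04 annually
Earthquake insurance: $1,230.60 annually
Combined annual = $3,345.36 + $7,016.04 + $1,230.60 = $11,592.00
Monthly = $11,592.00 ÷ 12 = $966.00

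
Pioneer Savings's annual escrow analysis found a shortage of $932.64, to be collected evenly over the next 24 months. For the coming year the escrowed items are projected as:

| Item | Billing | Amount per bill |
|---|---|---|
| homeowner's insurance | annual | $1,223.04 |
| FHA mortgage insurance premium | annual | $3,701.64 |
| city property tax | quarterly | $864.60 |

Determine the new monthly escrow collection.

$737.45

Homeowner's insurance: $1,223.04
FHA mortgage insurance premium: $3,701.64
City property tax: $864.60 × 4 = $3,458.40
Yearly total = $1,223.04 + $3,701.64 + $3,458.40 = $8,383.08
Per month = $8,383.08 ÷ 12 = $698.59
Shortage spread = $932.64 / 24 = $38.86/mo
Adjusted monthly = $698.59 + $38.86 = $737.45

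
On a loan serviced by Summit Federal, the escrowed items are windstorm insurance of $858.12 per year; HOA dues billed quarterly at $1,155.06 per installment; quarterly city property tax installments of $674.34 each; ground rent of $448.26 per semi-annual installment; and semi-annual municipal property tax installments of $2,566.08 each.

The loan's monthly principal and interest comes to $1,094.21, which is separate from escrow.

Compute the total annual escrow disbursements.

Windstorm insurance = $858.12/yr
HOA dues = $1,155.06 × 4 = $4,620.24/yr
City property tax = $674.34 × 4 = $2,697.36/yr
Ground rent = $448.26 × 2 = $896.52/yr
Municipal property tax = $2,566.08 × 2 = $5,132.16/yr
Total annual escrow = $14,204.40

$14,204.40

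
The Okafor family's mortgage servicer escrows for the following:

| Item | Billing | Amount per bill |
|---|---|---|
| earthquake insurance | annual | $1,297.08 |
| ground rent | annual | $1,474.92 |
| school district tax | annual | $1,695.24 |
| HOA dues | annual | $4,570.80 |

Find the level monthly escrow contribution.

$753.17

Earthquake insurance = $1,297.08 per year
Ground rent = $1,474.92 per year
School district tax = $1,695.24 per year
HOA dues = $4,570.80 per year
Annual escrow total = $1,297.08 + $1,474.92 + $1,695.24 + $4,570.80 = $9,038.04
Monthly = $9,038.04 ÷ 12 = $753.17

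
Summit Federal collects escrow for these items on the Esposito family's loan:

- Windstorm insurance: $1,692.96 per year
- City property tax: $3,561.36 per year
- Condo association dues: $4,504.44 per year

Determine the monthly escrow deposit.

$813.23

Windstorm insurance — $1,692.96
City property tax — $3,561.36
Condo association dues — $4,504.44
Annual escrow total = $9,758.76
Per month = $9,758.76 ÷ 12 = $813.23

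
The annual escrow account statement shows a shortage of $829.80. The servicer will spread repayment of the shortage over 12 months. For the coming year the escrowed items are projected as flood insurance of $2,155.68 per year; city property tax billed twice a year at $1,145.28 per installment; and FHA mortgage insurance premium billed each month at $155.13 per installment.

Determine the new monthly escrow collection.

Flood insurance = $2,155.68/yr
City property tax = $1,145.28 × 2 = $2,290.56/yr
FHA mortgage insurance premium = $155.13 × 12 = $1,861.56/yr
Annual escrow total = $6,307.80
Monthly escrow = $6,307.80 ÷ 12 = $525.65
Shortage per month = $829.80 ÷ 12 = $69.15
Adjusted monthly = $525.65 + $69.15 = $594.80

$594.80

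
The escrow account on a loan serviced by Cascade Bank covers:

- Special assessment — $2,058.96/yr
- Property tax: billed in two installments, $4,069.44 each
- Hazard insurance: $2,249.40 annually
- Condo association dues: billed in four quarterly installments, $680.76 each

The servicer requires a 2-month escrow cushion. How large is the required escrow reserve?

$2,528.38

Special assessment: $2,058.96/yr
Property tax: $4,069.44 × 2 = $8,138.88/yr
Hazard insurance: $2,249.40/yr
Condo association dues: $680.76 × 4 = $2,723.04/yr
Combined annual = $15,170.28
Per month = $15,170.28 ÷ 12 = $1,264.19
Reserve = 2 × $1,264.19 = $2,528.38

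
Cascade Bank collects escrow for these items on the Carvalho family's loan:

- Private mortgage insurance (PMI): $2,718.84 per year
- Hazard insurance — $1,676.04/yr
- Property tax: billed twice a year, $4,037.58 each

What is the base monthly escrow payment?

Private mortgage insurance (PMI) = $2,718.84 annually
Hazard insurance = $1,676.04 annually
Property tax = $4,037.58 × 2 = $8,075.16 annually
Annual escrow total = $2,718.84 + $1,676.04 + $8,075.16 = $12,470.04
Monthly escrow = $12,470.04 / 12 = $1,039.17

$1,039.17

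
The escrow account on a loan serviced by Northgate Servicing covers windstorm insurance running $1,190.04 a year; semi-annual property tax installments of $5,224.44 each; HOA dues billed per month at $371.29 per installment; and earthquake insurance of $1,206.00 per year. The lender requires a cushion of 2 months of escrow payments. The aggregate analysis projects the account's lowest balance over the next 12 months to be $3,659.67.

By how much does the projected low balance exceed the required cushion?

Windstorm insurance: $1,190.04 annually
Property tax: $5,224.44 × 2 = $10,448.88 annually
HOA dues: $371.29 × 12 = $4,455.48 annually
Earthquake insurance: $1,206.00 annually
Yearly total = $1,190.04 + $10,448.88 + $4,455.48 + $1,206.00 = $17,300.40
Per month = $17,300.40 ÷ 12 = $1,441.70
Required cushion = 2 × $1,441.70 = $2,883.40
Excess over cushion: $3,659.67 − $2,883.40 = $776.27

$776.27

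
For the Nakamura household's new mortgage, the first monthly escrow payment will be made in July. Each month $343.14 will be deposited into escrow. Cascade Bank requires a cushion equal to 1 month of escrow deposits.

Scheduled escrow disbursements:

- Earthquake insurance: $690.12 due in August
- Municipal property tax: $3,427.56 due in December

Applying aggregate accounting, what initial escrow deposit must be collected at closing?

Cushion = 1 × $343.14 = $343.14
Trial balance (start $0, +$343.14 each month, − disbursements):
  Jul: +$343.14 → $343.14
  Aug: +$343.14 − $690.12 → -$3.84
  Sep: +$343.14 → $339.30
  Oct: +$343.14 → $682.44
  Nov: +$343.14 → $1,025.58
  Dec: +$343.14 − $3,427.56 → -$2,058.84
  Jan: +$343.14 → -$1,715.70
  Feb: +$343.14 → -$1,372.56
  Mar: +$343.14 → -$1,029.42
  Apr: +$343.14 → -$686.28
  May: +$343.14 → -$343.14
  Jun: +$343.14 → $0.00
Lowest trial balance = -$2,058.84 (Dec)
Initial deposit = cushion − low point = $343.14 − (-$2,058.84) = $2,401.98

$2,401.98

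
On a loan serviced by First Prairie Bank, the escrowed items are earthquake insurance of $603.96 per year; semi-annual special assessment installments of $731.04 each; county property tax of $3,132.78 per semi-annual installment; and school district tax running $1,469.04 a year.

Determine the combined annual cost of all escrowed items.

Earthquake insurance: $603.96/yr
Special assessment: $731.04 × 2 = $1,462.08/yr
County property tax: $3,132.78 × 2 = $6,265.56/yr
School district tax: $1,469.04/yr
Total annual escrow = $9,800.64

$9,800.64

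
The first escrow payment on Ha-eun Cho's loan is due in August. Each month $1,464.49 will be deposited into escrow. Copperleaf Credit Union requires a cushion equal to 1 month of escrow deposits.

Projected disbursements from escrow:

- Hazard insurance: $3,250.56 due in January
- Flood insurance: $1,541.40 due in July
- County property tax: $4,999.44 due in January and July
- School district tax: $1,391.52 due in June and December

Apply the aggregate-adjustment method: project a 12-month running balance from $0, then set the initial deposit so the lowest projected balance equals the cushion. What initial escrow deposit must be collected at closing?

Cushion = 1 × $1,464.49 = $1,464.49
Trial balance (start $0, +$1,464.49 each month, − disbursements):
  Aug: +$1,464.49 → $1,464.49
  Sep: +$1,464.49 → $2,928.98
  Oct: +$1,464.49 → $4,393.47
  Nov: +$1,464.49 → $5,857.96
  Dec: +$1,464.49 − $1,391.52 → $5,930.93
  Jan: +$1,464.49 − $8,250.00 → -$854.58
  Feb: +$1,464.49 → $609.91
  Mar: +$1,464.49 → $2,074.40
  Apr: +$1,464.49 → $3,538.89
  May: +$1,464.49 → $5,003.38
  Jun: +$1,464.49 − $1,391.52 → $5,076.35
  Jul: +$1,464.49 − $6,540.84 → $0.00
Lowest trial balance = -$854.58 (Jan)
Initial deposit = cushion − low point = $1,464.49 − (-$854.58) = $2,319.07

$2,319.07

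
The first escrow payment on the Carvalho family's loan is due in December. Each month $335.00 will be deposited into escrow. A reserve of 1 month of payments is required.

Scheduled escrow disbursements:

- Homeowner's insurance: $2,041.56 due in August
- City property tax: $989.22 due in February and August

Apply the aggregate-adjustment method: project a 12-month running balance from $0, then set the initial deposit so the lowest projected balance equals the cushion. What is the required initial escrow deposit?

Cushion = 1 × $335.00 = $335.00
Trial balance (start $0, +$335.00 each month, − disbursements):
  Dec: +$335.00 → $335.00
  Jan: +$335.00 → $670.00
  Feb: +$335.00 − $989.22 → $15.78
  Mar: +$335.00 → $350.78
  Apr: +$335.00 → $685.78
  May: +$335.00 → $1,020.78
  Jun: +$335.00 → $1,355.78
  Jul: +$335.00 → $1,690.78
  Aug: +$335.00 − $3,030.78 → -$1,005.00
  Sep: +$335.00 → -$670.00
  Oct: +$335.00 → -$335.00
  Nov: +$335.00 → $0.00
Lowest trial balance = -$1,005.00 (Aug)
Initial deposit = cushion − low point = $335.00 − (-$1,005.00) = $1,340.00

$1,340.00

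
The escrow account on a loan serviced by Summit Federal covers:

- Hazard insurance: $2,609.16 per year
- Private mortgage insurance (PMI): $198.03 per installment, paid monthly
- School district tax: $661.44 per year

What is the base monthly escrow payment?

Hazard insurance: $2,609.16 annually
Private mortgage insurance (PMI): $198.03 × 12 = $2,376.36 annually
School district tax: $661.44 annually
Annual escrow total = $2,609.16 + $2,376.36 + $661.44 = $5,646.96
Monthly = $5,646.96 ÷ 12 = $470.58

$470.58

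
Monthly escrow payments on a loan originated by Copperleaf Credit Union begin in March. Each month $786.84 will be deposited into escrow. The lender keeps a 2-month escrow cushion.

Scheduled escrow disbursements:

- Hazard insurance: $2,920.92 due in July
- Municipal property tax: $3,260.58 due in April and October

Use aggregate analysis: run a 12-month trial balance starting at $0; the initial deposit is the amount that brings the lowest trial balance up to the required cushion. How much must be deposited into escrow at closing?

$4,721.04

Cushion = 2 × $786.84 = $1,573.68
Trial balance (start $0, +$786.84 each month, − disbursements):
  Mar: +$786.84 → $786.84
  Apr: +$786.84 − $3,260.58 → -$1,686.90
  May: +$786.84 → -$900.06
  Jun: +$786.84 → -$113.22
  Jul: +$786.84 − $2,920.92 → -$2,247.30
  Aug: +$786.84 → -$1,460.46
  Sep: +$786.84 → -$673.62
  Oct: +$786.84 − $3,260.58 → -$3,147.36
  Nov: +$786.84 → -$2,360.52
  Dec: +$786.84 → -$1,573.68
  Jan: +$786.84 → -$786.84
  Feb: +$786.84 → $0.00
Lowest trial balance = -$3,147.36 (Oct)
Initial deposit = cushion − low point = $1,573.68 − (-$3,147.36) = $4,721.04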